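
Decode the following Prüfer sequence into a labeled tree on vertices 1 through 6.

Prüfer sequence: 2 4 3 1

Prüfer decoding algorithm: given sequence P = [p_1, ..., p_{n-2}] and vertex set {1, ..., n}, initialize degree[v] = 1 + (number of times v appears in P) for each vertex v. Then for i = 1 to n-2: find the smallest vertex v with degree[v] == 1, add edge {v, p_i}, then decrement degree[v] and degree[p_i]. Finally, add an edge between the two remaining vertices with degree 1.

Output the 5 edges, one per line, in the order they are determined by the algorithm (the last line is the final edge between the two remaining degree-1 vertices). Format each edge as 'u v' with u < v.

Initial degrees: {1:2, 2:2, 3:2, 4:2, 5:1, 6:1}
Step 1: smallest deg-1 vertex = 5, p_1 = 2. Add edge {2,5}. Now deg[5]=0, deg[2]=1.
Step 2: smallest deg-1 vertex = 2, p_2 = 4. Add edge {2,4}. Now deg[2]=0, deg[4]=1.
Step 3: smallest deg-1 vertex = 4, p_3 = 3. Add edge {3,4}. Now deg[4]=0, deg[3]=1.
Step 4: smallest deg-1 vertex = 3, p_4 = 1. Add edge {1,3}. Now deg[3]=0, deg[1]=1.
Final: two remaining deg-1 vertices are 1, 6. Add edge {1,6}.

Answer: 2 5
2 4
3 4
1 3
1 6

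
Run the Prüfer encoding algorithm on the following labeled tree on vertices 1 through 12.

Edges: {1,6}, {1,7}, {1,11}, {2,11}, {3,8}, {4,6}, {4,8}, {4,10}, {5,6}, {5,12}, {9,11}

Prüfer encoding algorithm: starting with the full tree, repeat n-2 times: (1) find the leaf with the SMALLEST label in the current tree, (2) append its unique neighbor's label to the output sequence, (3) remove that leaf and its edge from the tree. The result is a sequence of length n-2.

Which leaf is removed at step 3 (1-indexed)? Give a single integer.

Answer: 7

Derivation:
Step 1: current leaves = {2,3,7,9,10,12}. Remove leaf 2 (neighbor: 11).
Step 2: current leaves = {3,7,9,10,12}. Remove leaf 3 (neighbor: 8).
Step 3: current leaves = {7,8,9,10,12}. Remove leaf 7 (neighbor: 1).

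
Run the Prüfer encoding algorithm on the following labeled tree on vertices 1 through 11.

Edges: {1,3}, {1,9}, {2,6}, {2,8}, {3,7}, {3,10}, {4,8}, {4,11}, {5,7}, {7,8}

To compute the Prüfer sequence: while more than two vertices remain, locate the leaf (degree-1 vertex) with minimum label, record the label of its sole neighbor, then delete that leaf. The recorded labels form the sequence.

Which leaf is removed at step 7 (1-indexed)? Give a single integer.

Step 1: current leaves = {5,6,9,10,11}. Remove leaf 5 (neighbor: 7).
Step 2: current leaves = {6,9,10,11}. Remove leaf 6 (neighbor: 2).
Step 3: current leaves = {2,9,10,11}. Remove leaf 2 (neighbor: 8).
Step 4: current leaves = {9,10,11}. Remove leaf 9 (neighbor: 1).
Step 5: current leaves = {1,10,11}. Remove leaf 1 (neighbor: 3).
Step 6: current leaves = {10,11}. Remove leaf 10 (neighbor: 3).
Step 7: current leaves = {3,11}. Remove leaf 3 (neighbor: 7).

Answer: 3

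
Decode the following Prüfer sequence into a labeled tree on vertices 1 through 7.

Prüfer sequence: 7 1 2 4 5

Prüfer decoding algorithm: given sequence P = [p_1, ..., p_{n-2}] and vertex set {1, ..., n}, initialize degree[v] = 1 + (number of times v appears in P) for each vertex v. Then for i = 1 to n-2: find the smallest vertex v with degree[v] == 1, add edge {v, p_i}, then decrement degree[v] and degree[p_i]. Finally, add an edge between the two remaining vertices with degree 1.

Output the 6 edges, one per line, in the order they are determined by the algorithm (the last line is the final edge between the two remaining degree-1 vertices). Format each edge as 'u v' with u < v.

Initial degrees: {1:2, 2:2, 3:1, 4:2, 5:2, 6:1, 7:2}
Step 1: smallest deg-1 vertex = 3, p_1 = 7. Add edge {3,7}. Now deg[3]=0, deg[7]=1.
Step 2: smallest deg-1 vertex = 6, p_2 = 1. Add edge {1,6}. Now deg[6]=0, deg[1]=1.
Step 3: smallest deg-1 vertex = 1, p_3 = 2. Add edge {1,2}. Now deg[1]=0, deg[2]=1.
Step 4: smallest deg-1 vertex = 2, p_4 = 4. Add edge {2,4}. Now deg[2]=0, deg[4]=1.
Step 5: smallest deg-1 vertex = 4, p_5 = 5. Add edge {4,5}. Now deg[4]=0, deg[5]=1.
Final: two remaining deg-1 vertices are 5, 7. Add edge {5,7}.

Answer: 3 7
1 6
1 2
2 4
4 5
5 7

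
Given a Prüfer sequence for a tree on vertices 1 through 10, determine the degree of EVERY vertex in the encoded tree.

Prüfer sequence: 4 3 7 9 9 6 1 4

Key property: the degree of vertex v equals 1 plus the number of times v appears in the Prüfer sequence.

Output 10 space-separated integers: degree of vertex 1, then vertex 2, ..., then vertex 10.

p_1 = 4: count[4] becomes 1
p_2 = 3: count[3] becomes 1
p_3 = 7: count[7] becomes 1
p_4 = 9: count[9] becomes 1
p_5 = 9: count[9] becomes 2
p_6 = 6: count[6] becomes 1
p_7 = 1: count[1] becomes 1
p_8 = 4: count[4] becomes 2
Degrees (1 + count): deg[1]=1+1=2, deg[2]=1+0=1, deg[3]=1+1=2, deg[4]=1+2=3, deg[5]=1+0=1, deg[6]=1+1=2, deg[7]=1+1=2, deg[8]=1+0=1, deg[9]=1+2=3, deg[10]=1+0=1

Answer: 2 1 2 3 1 2 2 1 3 1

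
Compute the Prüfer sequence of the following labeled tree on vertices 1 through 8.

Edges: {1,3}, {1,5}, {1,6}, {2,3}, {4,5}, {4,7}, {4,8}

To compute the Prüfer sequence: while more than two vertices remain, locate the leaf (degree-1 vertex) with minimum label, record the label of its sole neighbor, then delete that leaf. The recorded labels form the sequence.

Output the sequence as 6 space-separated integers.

Answer: 3 1 1 5 4 4

Derivation:
Step 1: leaves = {2,6,7,8}. Remove smallest leaf 2, emit neighbor 3.
Step 2: leaves = {3,6,7,8}. Remove smallest leaf 3, emit neighbor 1.
Step 3: leaves = {6,7,8}. Remove smallest leaf 6, emit neighbor 1.
Step 4: leaves = {1,7,8}. Remove smallest leaf 1, emit neighbor 5.
Step 5: leaves = {5,7,8}. Remove smallest leaf 5, emit neighbor 4.
Step 6: leaves = {7,8}. Remove smallest leaf 7, emit neighbor 4.
Done: 2 vertices remain (4, 8). Sequence = [3 1 1 5 4 4]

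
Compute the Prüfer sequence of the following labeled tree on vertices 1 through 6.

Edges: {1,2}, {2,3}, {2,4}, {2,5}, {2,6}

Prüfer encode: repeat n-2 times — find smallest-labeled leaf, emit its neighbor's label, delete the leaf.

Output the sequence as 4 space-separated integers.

Step 1: leaves = {1,3,4,5,6}. Remove smallest leaf 1, emit neighbor 2.
Step 2: leaves = {3,4,5,6}. Remove smallest leaf 3, emit neighbor 2.
Step 3: leaves = {4,5,6}. Remove smallest leaf 4, emit neighbor 2.
Step 4: leaves = {5,6}. Remove smallest leaf 5, emit neighbor 2.
Done: 2 vertices remain (2, 6). Sequence = [2 2 2 2]

Answer: 2 2 2 2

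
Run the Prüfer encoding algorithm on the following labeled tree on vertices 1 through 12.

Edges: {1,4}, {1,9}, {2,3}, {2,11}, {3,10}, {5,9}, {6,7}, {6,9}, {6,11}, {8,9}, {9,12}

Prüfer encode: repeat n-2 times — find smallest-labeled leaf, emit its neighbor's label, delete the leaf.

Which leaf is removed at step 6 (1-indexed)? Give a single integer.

Answer: 10

Derivation:
Step 1: current leaves = {4,5,7,8,10,12}. Remove leaf 4 (neighbor: 1).
Step 2: current leaves = {1,5,7,8,10,12}. Remove leaf 1 (neighbor: 9).
Step 3: current leaves = {5,7,8,10,12}. Remove leaf 5 (neighbor: 9).
Step 4: current leaves = {7,8,10,12}. Remove leaf 7 (neighbor: 6).
Step 5: current leaves = {8,10,12}. Remove leaf 8 (neighbor: 9).
Step 6: current leaves = {10,12}. Remove leaf 10 (neighbor: 3).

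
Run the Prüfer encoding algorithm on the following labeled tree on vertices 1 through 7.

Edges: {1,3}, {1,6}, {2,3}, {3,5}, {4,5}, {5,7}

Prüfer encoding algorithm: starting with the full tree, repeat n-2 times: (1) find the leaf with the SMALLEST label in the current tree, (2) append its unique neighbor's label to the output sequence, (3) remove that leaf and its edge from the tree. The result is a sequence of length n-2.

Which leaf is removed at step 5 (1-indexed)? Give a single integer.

Answer: 3

Derivation:
Step 1: current leaves = {2,4,6,7}. Remove leaf 2 (neighbor: 3).
Step 2: current leaves = {4,6,7}. Remove leaf 4 (neighbor: 5).
Step 3: current leaves = {6,7}. Remove leaf 6 (neighbor: 1).
Step 4: current leaves = {1,7}. Remove leaf 1 (neighbor: 3).
Step 5: current leaves = {3,7}. Remove leaf 3 (neighbor: 5).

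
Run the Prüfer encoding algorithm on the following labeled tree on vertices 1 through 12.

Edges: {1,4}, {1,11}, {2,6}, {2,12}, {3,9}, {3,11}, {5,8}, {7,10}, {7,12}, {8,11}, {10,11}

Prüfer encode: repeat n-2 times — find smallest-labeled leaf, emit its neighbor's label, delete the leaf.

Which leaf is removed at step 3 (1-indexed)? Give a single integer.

Step 1: current leaves = {4,5,6,9}. Remove leaf 4 (neighbor: 1).
Step 2: current leaves = {1,5,6,9}. Remove leaf 1 (neighbor: 11).
Step 3: current leaves = {5,6,9}. Remove leaf 5 (neighbor: 8).

Answer: 5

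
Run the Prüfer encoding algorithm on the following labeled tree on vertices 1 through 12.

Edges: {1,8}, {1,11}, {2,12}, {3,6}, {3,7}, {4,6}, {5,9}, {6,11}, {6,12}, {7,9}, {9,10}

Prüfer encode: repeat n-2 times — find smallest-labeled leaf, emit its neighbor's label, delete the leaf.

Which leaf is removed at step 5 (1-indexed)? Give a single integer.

Step 1: current leaves = {2,4,5,8,10}. Remove leaf 2 (neighbor: 12).
Step 2: current leaves = {4,5,8,10,12}. Remove leaf 4 (neighbor: 6).
Step 3: current leaves = {5,8,10,12}. Remove leaf 5 (neighbor: 9).
Step 4: current leaves = {8,10,12}. Remove leaf 8 (neighbor: 1).
Step 5: current leaves = {1,10,12}. Remove leaf 1 (neighbor: 11).

Answer: 1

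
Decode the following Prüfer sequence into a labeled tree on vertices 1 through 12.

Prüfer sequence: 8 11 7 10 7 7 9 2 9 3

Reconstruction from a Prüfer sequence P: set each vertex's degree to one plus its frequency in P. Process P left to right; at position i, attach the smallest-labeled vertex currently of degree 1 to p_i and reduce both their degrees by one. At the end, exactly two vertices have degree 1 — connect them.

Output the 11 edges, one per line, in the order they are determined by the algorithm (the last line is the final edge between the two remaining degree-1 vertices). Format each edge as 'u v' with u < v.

Initial degrees: {1:1, 2:2, 3:2, 4:1, 5:1, 6:1, 7:4, 8:2, 9:3, 10:2, 11:2, 12:1}
Step 1: smallest deg-1 vertex = 1, p_1 = 8. Add edge {1,8}. Now deg[1]=0, deg[8]=1.
Step 2: smallest deg-1 vertex = 4, p_2 = 11. Add edge {4,11}. Now deg[4]=0, deg[11]=1.
Step 3: smallest deg-1 vertex = 5, p_3 = 7. Add edge {5,7}. Now deg[5]=0, deg[7]=3.
Step 4: smallest deg-1 vertex = 6, p_4 = 10. Add edge {6,10}. Now deg[6]=0, deg[10]=1.
Step 5: smallest deg-1 vertex = 8, p_5 = 7. Add edge {7,8}. Now deg[8]=0, deg[7]=2.
Step 6: smallest deg-1 vertex = 10, p_6 = 7. Add edge {7,10}. Now deg[10]=0, deg[7]=1.
Step 7: smallest deg-1 vertex = 7, p_7 = 9. Add edge {7,9}. Now deg[7]=0, deg[9]=2.
Step 8: smallest deg-1 vertex = 11, p_8 = 2. Add edge {2,11}. Now deg[11]=0, deg[2]=1.
Step 9: smallest deg-1 vertex = 2, p_9 = 9. Add edge {2,9}. Now deg[2]=0, deg[9]=1.
Step 10: smallest deg-1 vertex = 9, p_10 = 3. Add edge {3,9}. Now deg[9]=0, deg[3]=1.
Final: two remaining deg-1 vertices are 3, 12. Add edge {3,12}.

Answer: 1 8
4 11
5 7
6 10
7 8
7 10
7 9
2 11
2 9
3 9
3 12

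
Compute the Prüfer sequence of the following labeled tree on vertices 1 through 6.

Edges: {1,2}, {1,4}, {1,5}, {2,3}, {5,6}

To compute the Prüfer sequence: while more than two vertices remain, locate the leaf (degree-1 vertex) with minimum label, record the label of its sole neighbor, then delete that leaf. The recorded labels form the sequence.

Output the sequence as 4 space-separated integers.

Answer: 2 1 1 5

Derivation:
Step 1: leaves = {3,4,6}. Remove smallest leaf 3, emit neighbor 2.
Step 2: leaves = {2,4,6}. Remove smallest leaf 2, emit neighbor 1.
Step 3: leaves = {4,6}. Remove smallest leaf 4, emit neighbor 1.
Step 4: leaves = {1,6}. Remove smallest leaf 1, emit neighbor 5.
Done: 2 vertices remain (5, 6). Sequence = [2 1 1 5]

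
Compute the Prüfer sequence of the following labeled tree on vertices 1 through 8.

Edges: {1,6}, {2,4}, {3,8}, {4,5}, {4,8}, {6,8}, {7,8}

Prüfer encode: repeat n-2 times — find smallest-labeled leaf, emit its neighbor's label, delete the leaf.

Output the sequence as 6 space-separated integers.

Step 1: leaves = {1,2,3,5,7}. Remove smallest leaf 1, emit neighbor 6.
Step 2: leaves = {2,3,5,6,7}. Remove smallest leaf 2, emit neighbor 4.
Step 3: leaves = {3,5,6,7}. Remove smallest leaf 3, emit neighbor 8.
Step 4: leaves = {5,6,7}. Remove smallest leaf 5, emit neighbor 4.
Step 5: leaves = {4,6,7}. Remove smallest leaf 4, emit neighbor 8.
Step 6: leaves = {6,7}. Remove smallest leaf 6, emit neighbor 8.
Done: 2 vertices remain (7, 8). Sequence = [6 4 8 4 8 8]

Answer: 6 4 8 4 8 8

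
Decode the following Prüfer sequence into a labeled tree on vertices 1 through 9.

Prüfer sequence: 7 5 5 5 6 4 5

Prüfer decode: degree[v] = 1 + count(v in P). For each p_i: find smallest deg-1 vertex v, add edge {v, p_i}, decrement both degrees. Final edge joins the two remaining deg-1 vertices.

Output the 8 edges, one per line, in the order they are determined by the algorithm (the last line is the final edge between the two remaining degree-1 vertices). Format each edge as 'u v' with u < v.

Answer: 1 7
2 5
3 5
5 7
6 8
4 6
4 5
5 9

Derivation:
Initial degrees: {1:1, 2:1, 3:1, 4:2, 5:5, 6:2, 7:2, 8:1, 9:1}
Step 1: smallest deg-1 vertex = 1, p_1 = 7. Add edge {1,7}. Now deg[1]=0, deg[7]=1.
Step 2: smallest deg-1 vertex = 2, p_2 = 5. Add edge {2,5}. Now deg[2]=0, deg[5]=4.
Step 3: smallest deg-1 vertex = 3, p_3 = 5. Add edge {3,5}. Now deg[3]=0, deg[5]=3.
Step 4: smallest deg-1 vertex = 7, p_4 = 5. Add edge {5,7}. Now deg[7]=0, deg[5]=2.
Step 5: smallest deg-1 vertex = 8, p_5 = 6. Add edge {6,8}. Now deg[8]=0, deg[6]=1.
Step 6: smallest deg-1 vertex = 6, p_6 = 4. Add edge {4,6}. Now deg[6]=0, deg[4]=1.
Step 7: smallest deg-1 vertex = 4, p_7 = 5. Add edge {4,5}. Now deg[4]=0, deg[5]=1.
Final: two remaining deg-1 vertices are 5, 9. Add edge {5,9}.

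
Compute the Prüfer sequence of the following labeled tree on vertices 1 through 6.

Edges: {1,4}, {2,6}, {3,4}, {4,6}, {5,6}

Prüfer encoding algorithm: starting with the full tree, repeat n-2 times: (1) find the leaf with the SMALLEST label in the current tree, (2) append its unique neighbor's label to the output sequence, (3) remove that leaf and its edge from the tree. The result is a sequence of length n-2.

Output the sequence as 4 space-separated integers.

Step 1: leaves = {1,2,3,5}. Remove smallest leaf 1, emit neighbor 4.
Step 2: leaves = {2,3,5}. Remove smallest leaf 2, emit neighbor 6.
Step 3: leaves = {3,5}. Remove smallest leaf 3, emit neighbor 4.
Step 4: leaves = {4,5}. Remove smallest leaf 4, emit neighbor 6.
Done: 2 vertices remain (5, 6). Sequence = [4 6 4 6]

Answer: 4 6 4 6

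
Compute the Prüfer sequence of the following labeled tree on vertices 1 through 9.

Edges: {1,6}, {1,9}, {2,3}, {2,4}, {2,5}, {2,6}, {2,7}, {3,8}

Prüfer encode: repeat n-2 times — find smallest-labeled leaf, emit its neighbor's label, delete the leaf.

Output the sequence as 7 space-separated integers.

Answer: 2 2 2 3 2 6 1

Derivation:
Step 1: leaves = {4,5,7,8,9}. Remove smallest leaf 4, emit neighbor 2.
Step 2: leaves = {5,7,8,9}. Remove smallest leaf 5, emit neighbor 2.
Step 3: leaves = {7,8,9}. Remove smallest leaf 7, emit neighbor 2.
Step 4: leaves = {8,9}. Remove smallest leaf 8, emit neighbor 3.
Step 5: leaves = {3,9}. Remove smallest leaf 3, emit neighbor 2.
Step 6: leaves = {2,9}. Remove smallest leaf 2, emit neighbor 6.
Step 7: leaves = {6,9}. Remove smallest leaf 6, emit neighbor 1.
Done: 2 vertices remain (1, 9). Sequence = [2 2 2 3 2 6 1]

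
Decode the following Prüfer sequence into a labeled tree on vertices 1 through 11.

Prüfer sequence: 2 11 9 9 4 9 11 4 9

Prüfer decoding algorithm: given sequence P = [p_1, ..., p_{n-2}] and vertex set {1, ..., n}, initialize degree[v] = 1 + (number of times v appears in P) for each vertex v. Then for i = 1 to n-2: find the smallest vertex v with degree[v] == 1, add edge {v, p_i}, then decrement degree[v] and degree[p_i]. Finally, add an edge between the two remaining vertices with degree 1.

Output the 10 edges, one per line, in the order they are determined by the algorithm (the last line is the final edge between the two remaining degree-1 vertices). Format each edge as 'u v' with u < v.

Initial degrees: {1:1, 2:2, 3:1, 4:3, 5:1, 6:1, 7:1, 8:1, 9:5, 10:1, 11:3}
Step 1: smallest deg-1 vertex = 1, p_1 = 2. Add edge {1,2}. Now deg[1]=0, deg[2]=1.
Step 2: smallest deg-1 vertex = 2, p_2 = 11. Add edge {2,11}. Now deg[2]=0, deg[11]=2.
Step 3: smallest deg-1 vertex = 3, p_3 = 9. Add edge {3,9}. Now deg[3]=0, deg[9]=4.
Step 4: smallest deg-1 vertex = 5, p_4 = 9. Add edge {5,9}. Now deg[5]=0, deg[9]=3.
Step 5: smallest deg-1 vertex = 6, p_5 = 4. Add edge {4,6}. Now deg[6]=0, deg[4]=2.
Step 6: smallest deg-1 vertex = 7, p_6 = 9. Add edge {7,9}. Now deg[7]=0, deg[9]=2.
Step 7: smallest deg-1 vertex = 8, p_7 = 11. Add edge {8,11}. Now deg[8]=0, deg[11]=1.
Step 8: smallest deg-1 vertex = 10, p_8 = 4. Add edge {4,10}. Now deg[10]=0, deg[4]=1.
Step 9: smallest deg-1 vertex = 4, p_9 = 9. Add edge {4,9}. Now deg[4]=0, deg[9]=1.
Final: two remaining deg-1 vertices are 9, 11. Add edge {9,11}.

Answer: 1 2
2 11
3 9
5 9
4 6
7 9
8 11
4 10
4 9
9 11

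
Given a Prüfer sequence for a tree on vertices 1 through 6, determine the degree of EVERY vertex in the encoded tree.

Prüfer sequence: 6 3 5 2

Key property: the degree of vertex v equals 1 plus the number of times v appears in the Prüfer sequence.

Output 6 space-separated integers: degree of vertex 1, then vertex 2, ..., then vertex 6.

Answer: 1 2 2 1 2 2

Derivation:
p_1 = 6: count[6] becomes 1
p_2 = 3: count[3] becomes 1
p_3 = 5: count[5] becomes 1
p_4 = 2: count[2] becomes 1
Degrees (1 + count): deg[1]=1+0=1, deg[2]=1+1=2, deg[3]=1+1=2, deg[4]=1+0=1, deg[5]=1+1=2, deg[6]=1+1=2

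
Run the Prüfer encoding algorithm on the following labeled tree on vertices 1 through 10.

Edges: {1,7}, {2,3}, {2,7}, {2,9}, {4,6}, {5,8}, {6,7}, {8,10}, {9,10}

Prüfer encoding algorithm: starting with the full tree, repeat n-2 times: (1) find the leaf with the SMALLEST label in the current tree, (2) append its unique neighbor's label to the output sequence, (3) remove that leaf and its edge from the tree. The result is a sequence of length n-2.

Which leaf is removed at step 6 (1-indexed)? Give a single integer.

Answer: 7

Derivation:
Step 1: current leaves = {1,3,4,5}. Remove leaf 1 (neighbor: 7).
Step 2: current leaves = {3,4,5}. Remove leaf 3 (neighbor: 2).
Step 3: current leaves = {4,5}. Remove leaf 4 (neighbor: 6).
Step 4: current leaves = {5,6}. Remove leaf 5 (neighbor: 8).
Step 5: current leaves = {6,8}. Remove leaf 6 (neighbor: 7).
Step 6: current leaves = {7,8}. Remove leaf 7 (neighbor: 2).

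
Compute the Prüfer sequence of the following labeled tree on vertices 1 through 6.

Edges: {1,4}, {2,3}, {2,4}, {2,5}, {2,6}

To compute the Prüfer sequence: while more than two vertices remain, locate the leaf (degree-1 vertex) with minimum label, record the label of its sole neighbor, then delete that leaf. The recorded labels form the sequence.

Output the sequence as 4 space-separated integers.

Answer: 4 2 2 2

Derivation:
Step 1: leaves = {1,3,5,6}. Remove smallest leaf 1, emit neighbor 4.
Step 2: leaves = {3,4,5,6}. Remove smallest leaf 3, emit neighbor 2.
Step 3: leaves = {4,5,6}. Remove smallest leaf 4, emit neighbor 2.
Step 4: leaves = {5,6}. Remove smallest leaf 5, emit neighbor 2.
Done: 2 vertices remain (2, 6). Sequence = [4 2 2 2]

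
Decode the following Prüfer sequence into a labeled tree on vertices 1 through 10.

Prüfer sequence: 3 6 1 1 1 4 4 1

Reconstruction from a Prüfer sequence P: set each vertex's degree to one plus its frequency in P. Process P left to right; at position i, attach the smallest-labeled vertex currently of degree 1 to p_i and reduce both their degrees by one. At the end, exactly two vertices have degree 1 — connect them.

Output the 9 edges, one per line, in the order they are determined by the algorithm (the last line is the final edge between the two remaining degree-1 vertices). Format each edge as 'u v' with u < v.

Initial degrees: {1:5, 2:1, 3:2, 4:3, 5:1, 6:2, 7:1, 8:1, 9:1, 10:1}
Step 1: smallest deg-1 vertex = 2, p_1 = 3. Add edge {2,3}. Now deg[2]=0, deg[3]=1.
Step 2: smallest deg-1 vertex = 3, p_2 = 6. Add edge {3,6}. Now deg[3]=0, deg[6]=1.
Step 3: smallest deg-1 vertex = 5, p_3 = 1. Add edge {1,5}. Now deg[5]=0, deg[1]=4.
Step 4: smallest deg-1 vertex = 6, p_4 = 1. Add edge {1,6}. Now deg[6]=0, deg[1]=3.
Step 5: smallest deg-1 vertex = 7, p_5 = 1. Add edge {1,7}. Now deg[7]=0, deg[1]=2.
Step 6: smallest deg-1 vertex = 8, p_6 = 4. Add edge {4,8}. Now deg[8]=0, deg[4]=2.
Step 7: smallest deg-1 vertex = 9, p_7 = 4. Add edge {4,9}. Now deg[9]=0, deg[4]=1.
Step 8: smallest deg-1 vertex = 4, p_8 = 1. Add edge {1,4}. Now deg[4]=0, deg[1]=1.
Final: two remaining deg-1 vertices are 1, 10. Add edge {1,10}.

Answer: 2 3
3 6
1 5
1 6
1 7
4 8
4 9
1 4
1 10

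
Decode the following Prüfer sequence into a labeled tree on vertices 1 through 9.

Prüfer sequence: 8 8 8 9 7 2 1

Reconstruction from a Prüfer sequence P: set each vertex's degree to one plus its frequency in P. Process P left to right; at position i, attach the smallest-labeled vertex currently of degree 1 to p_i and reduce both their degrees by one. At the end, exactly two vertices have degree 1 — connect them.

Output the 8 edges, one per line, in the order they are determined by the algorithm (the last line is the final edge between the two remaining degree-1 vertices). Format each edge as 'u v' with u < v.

Answer: 3 8
4 8
5 8
6 9
7 8
2 7
1 2
1 9

Derivation:
Initial degrees: {1:2, 2:2, 3:1, 4:1, 5:1, 6:1, 7:2, 8:4, 9:2}
Step 1: smallest deg-1 vertex = 3, p_1 = 8. Add edge {3,8}. Now deg[3]=0, deg[8]=3.
Step 2: smallest deg-1 vertex = 4, p_2 = 8. Add edge {4,8}. Now deg[4]=0, deg[8]=2.
Step 3: smallest deg-1 vertex = 5, p_3 = 8. Add edge {5,8}. Now deg[5]=0, deg[8]=1.
Step 4: smallest deg-1 vertex = 6, p_4 = 9. Add edge {6,9}. Now deg[6]=0, deg[9]=1.
Step 5: smallest deg-1 vertex = 8, p_5 = 7. Add edge {7,8}. Now deg[8]=0, deg[7]=1.
Step 6: smallest deg-1 vertex = 7, p_6 = 2. Add edge {2,7}. Now deg[7]=0, deg[2]=1.
Step 7: smallest deg-1 vertex = 2, p_7 = 1. Add edge {1,2}. Now deg[2]=0, deg[1]=1.
Final: two remaining deg-1 vertices are 1, 9. Add edge {1,9}.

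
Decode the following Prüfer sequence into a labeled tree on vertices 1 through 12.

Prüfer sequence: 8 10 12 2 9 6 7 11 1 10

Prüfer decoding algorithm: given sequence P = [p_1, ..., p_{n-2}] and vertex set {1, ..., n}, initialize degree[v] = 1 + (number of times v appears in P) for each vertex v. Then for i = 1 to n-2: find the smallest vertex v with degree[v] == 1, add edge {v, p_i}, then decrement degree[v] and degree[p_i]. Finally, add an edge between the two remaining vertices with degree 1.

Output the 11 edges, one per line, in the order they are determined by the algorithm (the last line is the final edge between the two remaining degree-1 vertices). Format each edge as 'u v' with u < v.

Answer: 3 8
4 10
5 12
2 8
2 9
6 9
6 7
7 11
1 11
1 10
10 12

Derivation:
Initial degrees: {1:2, 2:2, 3:1, 4:1, 5:1, 6:2, 7:2, 8:2, 9:2, 10:3, 11:2, 12:2}
Step 1: smallest deg-1 vertex = 3, p_1 = 8. Add edge {3,8}. Now deg[3]=0, deg[8]=1.
Step 2: smallest deg-1 vertex = 4, p_2 = 10. Add edge {4,10}. Now deg[4]=0, deg[10]=2.
Step 3: smallest deg-1 vertex = 5, p_3 = 12. Add edge {5,12}. Now deg[5]=0, deg[12]=1.
Step 4: smallest deg-1 vertex = 8, p_4 = 2. Add edge {2,8}. Now deg[8]=0, deg[2]=1.
Step 5: smallest deg-1 vertex = 2, p_5 = 9. Add edge {2,9}. Now deg[2]=0, deg[9]=1.
Step 6: smallest deg-1 vertex = 9, p_6 = 6. Add edge {6,9}. Now deg[9]=0, deg[6]=1.
Step 7: smallest deg-1 vertex = 6, p_7 = 7. Add edge {6,7}. Now deg[6]=0, deg[7]=1.
Step 8: smallest deg-1 vertex = 7, p_8 = 11. Add edge {7,11}. Now deg[7]=0, deg[11]=1.
Step 9: smallest deg-1 vertex = 11, p_9 = 1. Add edge {1,11}. Now deg[11]=0, deg[1]=1.
Step 10: smallest deg-1 vertex = 1, p_10 = 10. Add edge {1,10}. Now deg[1]=0, deg[10]=1.
Final: two remaining deg-1 vertices are 10, 12. Add edge {10,12}.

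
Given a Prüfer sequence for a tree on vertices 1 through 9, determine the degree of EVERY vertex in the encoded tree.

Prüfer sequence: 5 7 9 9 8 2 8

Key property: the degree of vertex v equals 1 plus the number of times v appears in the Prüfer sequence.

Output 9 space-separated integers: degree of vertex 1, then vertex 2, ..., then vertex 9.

Answer: 1 2 1 1 2 1 2 3 3

Derivation:
p_1 = 5: count[5] becomes 1
p_2 = 7: count[7] becomes 1
p_3 = 9: count[9] becomes 1
p_4 = 9: count[9] becomes 2
p_5 = 8: count[8] becomes 1
p_6 = 2: count[2] becomes 1
p_7 = 8: count[8] becomes 2
Degrees (1 + count): deg[1]=1+0=1, deg[2]=1+1=2, deg[3]=1+0=1, deg[4]=1+0=1, deg[5]=1+1=2, deg[6]=1+0=1, deg[7]=1+1=2, deg[8]=1+2=3, deg[9]=1+2=3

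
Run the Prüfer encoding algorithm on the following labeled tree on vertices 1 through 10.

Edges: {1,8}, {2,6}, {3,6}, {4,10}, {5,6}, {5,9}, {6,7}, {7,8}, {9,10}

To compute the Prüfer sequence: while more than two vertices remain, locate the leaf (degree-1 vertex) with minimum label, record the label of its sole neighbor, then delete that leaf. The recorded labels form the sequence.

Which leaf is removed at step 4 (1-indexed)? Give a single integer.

Step 1: current leaves = {1,2,3,4}. Remove leaf 1 (neighbor: 8).
Step 2: current leaves = {2,3,4,8}. Remove leaf 2 (neighbor: 6).
Step 3: current leaves = {3,4,8}. Remove leaf 3 (neighbor: 6).
Step 4: current leaves = {4,8}. Remove leaf 4 (neighbor: 10).

Answer: 4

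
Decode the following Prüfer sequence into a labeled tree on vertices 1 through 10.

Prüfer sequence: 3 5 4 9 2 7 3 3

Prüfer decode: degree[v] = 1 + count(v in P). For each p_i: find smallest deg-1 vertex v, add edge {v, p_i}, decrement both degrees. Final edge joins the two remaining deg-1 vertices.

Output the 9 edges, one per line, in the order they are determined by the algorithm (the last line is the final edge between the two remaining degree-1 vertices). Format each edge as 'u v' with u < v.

Initial degrees: {1:1, 2:2, 3:4, 4:2, 5:2, 6:1, 7:2, 8:1, 9:2, 10:1}
Step 1: smallest deg-1 vertex = 1, p_1 = 3. Add edge {1,3}. Now deg[1]=0, deg[3]=3.
Step 2: smallest deg-1 vertex = 6, p_2 = 5. Add edge {5,6}. Now deg[6]=0, deg[5]=1.
Step 3: smallest deg-1 vertex = 5, p_3 = 4. Add edge {4,5}. Now deg[5]=0, deg[4]=1.
Step 4: smallest deg-1 vertex = 4, p_4 = 9. Add edge {4,9}. Now deg[4]=0, deg[9]=1.
Step 5: smallest deg-1 vertex = 8, p_5 = 2. Add edge {2,8}. Now deg[8]=0, deg[2]=1.
Step 6: smallest deg-1 vertex = 2, p_6 = 7. Add edge {2,7}. Now deg[2]=0, deg[7]=1.
Step 7: smallest deg-1 vertex = 7, p_7 = 3. Add edge {3,7}. Now deg[7]=0, deg[3]=2.
Step 8: smallest deg-1 vertex = 9, p_8 = 3. Add edge {3,9}. Now deg[9]=0, deg[3]=1.
Final: two remaining deg-1 vertices are 3, 10. Add edge {3,10}.

Answer: 1 3
5 6
4 5
4 9
2 8
2 7
3 7
3 9
3 10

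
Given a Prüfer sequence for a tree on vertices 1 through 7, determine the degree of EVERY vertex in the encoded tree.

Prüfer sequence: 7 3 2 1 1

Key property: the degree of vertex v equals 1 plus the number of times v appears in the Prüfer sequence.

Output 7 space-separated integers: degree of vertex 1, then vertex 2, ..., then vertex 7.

Answer: 3 2 2 1 1 1 2

Derivation:
p_1 = 7: count[7] becomes 1
p_2 = 3: count[3] becomes 1
p_3 = 2: count[2] becomes 1
p_4 = 1: count[1] becomes 1
p_5 = 1: count[1] becomes 2
Degrees (1 + count): deg[1]=1+2=3, deg[2]=1+1=2, deg[3]=1+1=2, deg[4]=1+0=1, deg[5]=1+0=1, deg[6]=1+0=1, deg[7]=1+1=2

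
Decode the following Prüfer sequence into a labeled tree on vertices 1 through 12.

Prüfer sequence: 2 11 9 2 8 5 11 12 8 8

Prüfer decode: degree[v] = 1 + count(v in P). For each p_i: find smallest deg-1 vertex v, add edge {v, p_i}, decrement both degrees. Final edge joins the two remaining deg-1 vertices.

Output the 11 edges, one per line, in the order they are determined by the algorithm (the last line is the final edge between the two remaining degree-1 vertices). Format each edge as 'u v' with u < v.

Answer: 1 2
3 11
4 9
2 6
2 8
5 7
5 11
9 12
8 10
8 11
8 12

Derivation:
Initial degrees: {1:1, 2:3, 3:1, 4:1, 5:2, 6:1, 7:1, 8:4, 9:2, 10:1, 11:3, 12:2}
Step 1: smallest deg-1 vertex = 1, p_1 = 2. Add edge {1,2}. Now deg[1]=0, deg[2]=2.
Step 2: smallest deg-1 vertex = 3, p_2 = 11. Add edge {3,11}. Now deg[3]=0, deg[11]=2.
Step 3: smallest deg-1 vertex = 4, p_3 = 9. Add edge {4,9}. Now deg[4]=0, deg[9]=1.
Step 4: smallest deg-1 vertex = 6, p_4 = 2. Add edge {2,6}. Now deg[6]=0, deg[2]=1.
Step 5: smallest deg-1 vertex = 2, p_5 = 8. Add edge {2,8}. Now deg[2]=0, deg[8]=3.
Step 6: smallest deg-1 vertex = 7, p_6 = 5. Add edge {5,7}. Now deg[7]=0, deg[5]=1.
Step 7: smallest deg-1 vertex = 5, p_7 = 11. Add edge {5,11}. Now deg[5]=0, deg[11]=1.
Step 8: smallest deg-1 vertex = 9, p_8 = 12. Add edge {9,12}. Now deg[9]=0, deg[12]=1.
Step 9: smallest deg-1 vertex = 10, p_9 = 8. Add edge {8,10}. Now deg[10]=0, deg[8]=2.
Step 10: smallest deg-1 vertex = 11, p_10 = 8. Add edge {8,11}. Now deg[11]=0, deg[8]=1.
Final: two remaining deg-1 vertices are 8, 12. Add edge {8,12}.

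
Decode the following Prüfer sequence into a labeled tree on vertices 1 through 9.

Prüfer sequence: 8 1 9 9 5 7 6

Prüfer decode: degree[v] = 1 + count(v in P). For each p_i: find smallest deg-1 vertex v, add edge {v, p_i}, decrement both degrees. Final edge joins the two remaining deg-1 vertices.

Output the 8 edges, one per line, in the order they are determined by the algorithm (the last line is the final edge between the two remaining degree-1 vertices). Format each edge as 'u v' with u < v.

Initial degrees: {1:2, 2:1, 3:1, 4:1, 5:2, 6:2, 7:2, 8:2, 9:3}
Step 1: smallest deg-1 vertex = 2, p_1 = 8. Add edge {2,8}. Now deg[2]=0, deg[8]=1.
Step 2: smallest deg-1 vertex = 3, p_2 = 1. Add edge {1,3}. Now deg[3]=0, deg[1]=1.
Step 3: smallest deg-1 vertex = 1, p_3 = 9. Add edge {1,9}. Now deg[1]=0, deg[9]=2.
Step 4: smallest deg-1 vertex = 4, p_4 = 9. Add edge {4,9}. Now deg[4]=0, deg[9]=1.
Step 5: smallest deg-1 vertex = 8, p_5 = 5. Add edge {5,8}. Now deg[8]=0, deg[5]=1.
Step 6: smallest deg-1 vertex = 5, p_6 = 7. Add edge {5,7}. Now deg[5]=0, deg[7]=1.
Step 7: smallest deg-1 vertex = 7, p_7 = 6. Add edge {6,7}. Now deg[7]=0, deg[6]=1.
Final: two remaining deg-1 vertices are 6, 9. Add edge {6,9}.

Answer: 2 8
1 3
1 9
4 9
5 8
5 7
6 7
6 9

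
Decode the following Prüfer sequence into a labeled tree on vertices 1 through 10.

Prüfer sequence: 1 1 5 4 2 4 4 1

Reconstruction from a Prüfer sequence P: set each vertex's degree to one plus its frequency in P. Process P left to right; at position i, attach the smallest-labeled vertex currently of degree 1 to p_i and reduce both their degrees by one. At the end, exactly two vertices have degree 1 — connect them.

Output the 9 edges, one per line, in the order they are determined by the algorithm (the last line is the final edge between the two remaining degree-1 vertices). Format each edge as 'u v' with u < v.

Answer: 1 3
1 6
5 7
4 5
2 8
2 4
4 9
1 4
1 10

Derivation:
Initial degrees: {1:4, 2:2, 3:1, 4:4, 5:2, 6:1, 7:1, 8:1, 9:1, 10:1}
Step 1: smallest deg-1 vertex = 3, p_1 = 1. Add edge {1,3}. Now deg[3]=0, deg[1]=3.
Step 2: smallest deg-1 vertex = 6, p_2 = 1. Add edge {1,6}. Now deg[6]=0, deg[1]=2.
Step 3: smallest deg-1 vertex = 7, p_3 = 5. Add edge {5,7}. Now deg[7]=0, deg[5]=1.
Step 4: smallest deg-1 vertex = 5, p_4 = 4. Add edge {4,5}. Now deg[5]=0, deg[4]=3.
Step 5: smallest deg-1 vertex = 8, p_5 = 2. Add edge {2,8}. Now deg[8]=0, deg[2]=1.
Step 6: smallest deg-1 vertex = 2, p_6 = 4. Add edge {2,4}. Now deg[2]=0, deg[4]=2.
Step 7: smallest deg-1 vertex = 9, p_7 = 4. Add edge {4,9}. Now deg[9]=0, deg[4]=1.
Step 8: smallest deg-1 vertex = 4, p_8 = 1. Add edge {1,4}. Now deg[4]=0, deg[1]=1.
Final: two remaining deg-1 vertices are 1, 10. Add edge {1,10}.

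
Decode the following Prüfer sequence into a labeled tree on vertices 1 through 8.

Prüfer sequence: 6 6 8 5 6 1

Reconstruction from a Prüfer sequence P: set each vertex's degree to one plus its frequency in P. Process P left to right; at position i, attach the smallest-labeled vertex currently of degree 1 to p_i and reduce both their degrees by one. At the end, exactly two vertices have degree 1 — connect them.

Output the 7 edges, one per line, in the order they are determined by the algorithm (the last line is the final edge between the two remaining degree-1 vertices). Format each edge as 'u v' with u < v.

Answer: 2 6
3 6
4 8
5 7
5 6
1 6
1 8

Derivation:
Initial degrees: {1:2, 2:1, 3:1, 4:1, 5:2, 6:4, 7:1, 8:2}
Step 1: smallest deg-1 vertex = 2, p_1 = 6. Add edge {2,6}. Now deg[2]=0, deg[6]=3.
Step 2: smallest deg-1 vertex = 3, p_2 = 6. Add edge {3,6}. Now deg[3]=0, deg[6]=2.
Step 3: smallest deg-1 vertex = 4, p_3 = 8. Add edge {4,8}. Now deg[4]=0, deg[8]=1.
Step 4: smallest deg-1 vertex = 7, p_4 = 5. Add edge {5,7}. Now deg[7]=0, deg[5]=1.
Step 5: smallest deg-1 vertex = 5, p_5 = 6. Add edge {5,6}. Now deg[5]=0, deg[6]=1.
Step 6: smallest deg-1 vertex = 6, p_6 = 1. Add edge {1,6}. Now deg[6]=0, deg[1]=1.
Final: two remaining deg-1 vertices are 1, 8. Add edge {1,8}.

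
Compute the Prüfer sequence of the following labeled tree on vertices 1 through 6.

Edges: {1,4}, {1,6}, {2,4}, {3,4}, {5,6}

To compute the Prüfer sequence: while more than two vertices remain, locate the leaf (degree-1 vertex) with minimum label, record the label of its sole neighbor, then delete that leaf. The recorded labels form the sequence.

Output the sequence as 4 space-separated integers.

Answer: 4 4 1 6

Derivation:
Step 1: leaves = {2,3,5}. Remove smallest leaf 2, emit neighbor 4.
Step 2: leaves = {3,5}. Remove smallest leaf 3, emit neighbor 4.
Step 3: leaves = {4,5}. Remove smallest leaf 4, emit neighbor 1.
Step 4: leaves = {1,5}. Remove smallest leaf 1, emit neighbor 6.
Done: 2 vertices remain (5, 6). Sequence = [4 4 1 6]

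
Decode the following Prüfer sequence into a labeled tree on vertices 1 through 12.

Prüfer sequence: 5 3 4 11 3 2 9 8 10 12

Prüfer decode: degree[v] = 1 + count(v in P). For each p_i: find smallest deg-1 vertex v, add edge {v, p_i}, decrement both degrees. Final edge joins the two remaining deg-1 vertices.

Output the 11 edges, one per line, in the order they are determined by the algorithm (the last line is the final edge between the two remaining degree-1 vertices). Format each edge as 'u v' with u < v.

Initial degrees: {1:1, 2:2, 3:3, 4:2, 5:2, 6:1, 7:1, 8:2, 9:2, 10:2, 11:2, 12:2}
Step 1: smallest deg-1 vertex = 1, p_1 = 5. Add edge {1,5}. Now deg[1]=0, deg[5]=1.
Step 2: smallest deg-1 vertex = 5, p_2 = 3. Add edge {3,5}. Now deg[5]=0, deg[3]=2.
Step 3: smallest deg-1 vertex = 6, p_3 = 4. Add edge {4,6}. Now deg[6]=0, deg[4]=1.
Step 4: smallest deg-1 vertex = 4, p_4 = 11. Add edge {4,11}. Now deg[4]=0, deg[11]=1.
Step 5: smallest deg-1 vertex = 7, p_5 = 3. Add edge {3,7}. Now deg[7]=0, deg[3]=1.
Step 6: smallest deg-1 vertex = 3, p_6 = 2. Add edge {2,3}. Now deg[3]=0, deg[2]=1.
Step 7: smallest deg-1 vertex = 2, p_7 = 9. Add edge {2,9}. Now deg[2]=0, deg[9]=1.
Step 8: smallest deg-1 vertex = 9, p_8 = 8. Add edge {8,9}. Now deg[9]=0, deg[8]=1.
Step 9: smallest deg-1 vertex = 8, p_9 = 10. Add edge {8,10}. Now deg[8]=0, deg[10]=1.
Step 10: smallest deg-1 vertex = 10, p_10 = 12. Add edge {10,12}. Now deg[10]=0, deg[12]=1.
Final: two remaining deg-1 vertices are 11, 12. Add edge {11,12}.

Answer: 1 5
3 5
4 6
4 11
3 7
2 3
2 9
8 9
8 10
10 12
11 12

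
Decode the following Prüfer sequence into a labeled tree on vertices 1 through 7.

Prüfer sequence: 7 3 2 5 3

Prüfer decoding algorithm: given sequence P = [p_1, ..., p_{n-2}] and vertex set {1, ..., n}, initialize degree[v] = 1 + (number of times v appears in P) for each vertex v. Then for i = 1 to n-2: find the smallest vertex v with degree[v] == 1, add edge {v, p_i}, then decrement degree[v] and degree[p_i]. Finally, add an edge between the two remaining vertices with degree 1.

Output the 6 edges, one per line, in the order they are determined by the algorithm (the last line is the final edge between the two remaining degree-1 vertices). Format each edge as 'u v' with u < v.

Answer: 1 7
3 4
2 6
2 5
3 5
3 7

Derivation:
Initial degrees: {1:1, 2:2, 3:3, 4:1, 5:2, 6:1, 7:2}
Step 1: smallest deg-1 vertex = 1, p_1 = 7. Add edge {1,7}. Now deg[1]=0, deg[7]=1.
Step 2: smallest deg-1 vertex = 4, p_2 = 3. Add edge {3,4}. Now deg[4]=0, deg[3]=2.
Step 3: smallest deg-1 vertex = 6, p_3 = 2. Add edge {2,6}. Now deg[6]=0, deg[2]=1.
Step 4: smallest deg-1 vertex = 2, p_4 = 5. Add edge {2,5}. Now deg[2]=0, deg[5]=1.
Step 5: smallest deg-1 vertex = 5, p_5 = 3. Add edge {3,5}. Now deg[5]=0, deg[3]=1.
Final: two remaining deg-1 vertices are 3, 7. Add edge {3,7}.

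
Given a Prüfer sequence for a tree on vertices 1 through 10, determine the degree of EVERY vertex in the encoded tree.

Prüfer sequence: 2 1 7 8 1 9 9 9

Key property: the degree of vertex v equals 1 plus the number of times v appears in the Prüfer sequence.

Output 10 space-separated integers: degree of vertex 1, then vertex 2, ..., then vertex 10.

p_1 = 2: count[2] becomes 1
p_2 = 1: count[1] becomes 1
p_3 = 7: count[7] becomes 1
p_4 = 8: count[8] becomes 1
p_5 = 1: count[1] becomes 2
p_6 = 9: count[9] becomes 1
p_7 = 9: count[9] becomes 2
p_8 = 9: count[9] becomes 3
Degrees (1 + count): deg[1]=1+2=3, deg[2]=1+1=2, deg[3]=1+0=1, deg[4]=1+0=1, deg[5]=1+0=1, deg[6]=1+0=1, deg[7]=1+1=2, deg[8]=1+1=2, deg[9]=1+3=4, deg[10]=1+0=1

Answer: 3 2 1 1 1 1 2 2 4 1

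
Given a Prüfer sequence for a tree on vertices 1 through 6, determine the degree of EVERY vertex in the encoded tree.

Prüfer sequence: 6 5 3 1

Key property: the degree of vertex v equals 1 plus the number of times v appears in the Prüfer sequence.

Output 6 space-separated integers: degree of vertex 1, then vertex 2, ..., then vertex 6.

Answer: 2 1 2 1 2 2

Derivation:
p_1 = 6: count[6] becomes 1
p_2 = 5: count[5] becomes 1
p_3 = 3: count[3] becomes 1
p_4 = 1: count[1] becomes 1
Degrees (1 + count): deg[1]=1+1=2, deg[2]=1+0=1, deg[3]=1+1=2, deg[4]=1+0=1, deg[5]=1+1=2, deg[6]=1+1=2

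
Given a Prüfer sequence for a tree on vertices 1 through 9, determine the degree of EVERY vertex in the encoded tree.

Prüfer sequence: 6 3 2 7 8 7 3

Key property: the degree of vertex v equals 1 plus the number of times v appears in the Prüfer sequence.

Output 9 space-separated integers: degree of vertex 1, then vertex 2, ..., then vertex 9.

p_1 = 6: count[6] becomes 1
p_2 = 3: count[3] becomes 1
p_3 = 2: count[2] becomes 1
p_4 = 7: count[7] becomes 1
p_5 = 8: count[8] becomes 1
p_6 = 7: count[7] becomes 2
p_7 = 3: count[3] becomes 2
Degrees (1 + count): deg[1]=1+0=1, deg[2]=1+1=2, deg[3]=1+2=3, deg[4]=1+0=1, deg[5]=1+0=1, deg[6]=1+1=2, deg[7]=1+2=3, deg[8]=1+1=2, deg[9]=1+0=1

Answer: 1 2 3 1 1 2 3 2 1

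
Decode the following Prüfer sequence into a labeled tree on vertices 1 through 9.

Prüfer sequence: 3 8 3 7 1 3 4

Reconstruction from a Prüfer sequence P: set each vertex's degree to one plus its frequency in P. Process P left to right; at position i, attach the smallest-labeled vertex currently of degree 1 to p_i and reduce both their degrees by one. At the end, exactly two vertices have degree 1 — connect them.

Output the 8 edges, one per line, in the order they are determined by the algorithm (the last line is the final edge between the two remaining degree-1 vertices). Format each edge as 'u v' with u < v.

Answer: 2 3
5 8
3 6
7 8
1 7
1 3
3 4
4 9

Derivation:
Initial degrees: {1:2, 2:1, 3:4, 4:2, 5:1, 6:1, 7:2, 8:2, 9:1}
Step 1: smallest deg-1 vertex = 2, p_1 = 3. Add edge {2,3}. Now deg[2]=0, deg[3]=3.
Step 2: smallest deg-1 vertex = 5, p_2 = 8. Add edge {5,8}. Now deg[5]=0, deg[8]=1.
Step 3: smallest deg-1 vertex = 6, p_3 = 3. Add edge {3,6}. Now deg[6]=0, deg[3]=2.
Step 4: smallest deg-1 vertex = 8, p_4 = 7. Add edge {7,8}. Now deg[8]=0, deg[7]=1.
Step 5: smallest deg-1 vertex = 7, p_5 = 1. Add edge {1,7}. Now deg[7]=0, deg[1]=1.
Step 6: smallest deg-1 vertex = 1, p_6 = 3. Add edge {1,3}. Now deg[1]=0, deg[3]=1.
Step 7: smallest deg-1 vertex = 3, p_7 = 4. Add edge {3,4}. Now deg[3]=0, deg[4]=1.
Final: two remaining deg-1 vertices are 4, 9. Add edge {4,9}.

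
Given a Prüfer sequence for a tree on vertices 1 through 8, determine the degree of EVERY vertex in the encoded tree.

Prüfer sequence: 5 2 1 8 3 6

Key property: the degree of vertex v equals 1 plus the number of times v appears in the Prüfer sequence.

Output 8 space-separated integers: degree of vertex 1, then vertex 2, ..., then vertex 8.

Answer: 2 2 2 1 2 2 1 2

Derivation:
p_1 = 5: count[5] becomes 1
p_2 = 2: count[2] becomes 1
p_3 = 1: count[1] becomes 1
p_4 = 8: count[8] becomes 1
p_5 = 3: count[3] becomes 1
p_6 = 6: count[6] becomes 1
Degrees (1 + count): deg[1]=1+1=2, deg[2]=1+1=2, deg[3]=1+1=2, deg[4]=1+0=1, deg[5]=1+1=2, deg[6]=1+1=2, deg[7]=1+0=1, deg[8]=1+1=2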